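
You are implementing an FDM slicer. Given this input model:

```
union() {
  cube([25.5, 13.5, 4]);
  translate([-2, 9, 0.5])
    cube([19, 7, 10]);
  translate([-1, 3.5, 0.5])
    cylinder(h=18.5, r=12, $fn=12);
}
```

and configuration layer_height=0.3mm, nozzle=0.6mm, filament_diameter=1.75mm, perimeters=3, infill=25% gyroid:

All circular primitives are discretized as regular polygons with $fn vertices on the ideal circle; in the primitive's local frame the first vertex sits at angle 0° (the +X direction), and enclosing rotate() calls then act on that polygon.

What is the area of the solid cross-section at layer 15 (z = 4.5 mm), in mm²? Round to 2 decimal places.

At z = 4.5 mm: the cube does not reach this height (z outside [0, 4]); the cube at (-2, 9) (footprint 19×7) is included at this height (area 133.00 mm²); the cylinder at (-1, 3.5): section is a regular 12-gon, circumradius r=12 (area = (12/2)·12.000²·sin(360°/12) = 432.00 mm²); Taking the union: the regions partially overlap — summed areas 565.00 mm² minus the doubly-counted overlap 52.42 mm² gives 512.58 mm² — area = 512.58 mm². Overall, the cross-section is a single solid region. Net area = 512.58 mm².

512.58 mm²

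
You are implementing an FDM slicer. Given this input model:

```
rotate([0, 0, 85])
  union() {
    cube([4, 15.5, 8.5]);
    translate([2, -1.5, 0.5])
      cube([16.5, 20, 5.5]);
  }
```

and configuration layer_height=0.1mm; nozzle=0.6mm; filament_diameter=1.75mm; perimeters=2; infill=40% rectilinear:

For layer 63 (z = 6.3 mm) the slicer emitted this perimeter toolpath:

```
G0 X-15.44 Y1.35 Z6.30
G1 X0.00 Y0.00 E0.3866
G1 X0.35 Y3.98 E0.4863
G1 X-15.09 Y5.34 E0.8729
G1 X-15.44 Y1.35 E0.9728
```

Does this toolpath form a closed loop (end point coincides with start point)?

Start point (G0): (-15.44, 1.35). End point (last G1): the path returns to the start — closed.

yes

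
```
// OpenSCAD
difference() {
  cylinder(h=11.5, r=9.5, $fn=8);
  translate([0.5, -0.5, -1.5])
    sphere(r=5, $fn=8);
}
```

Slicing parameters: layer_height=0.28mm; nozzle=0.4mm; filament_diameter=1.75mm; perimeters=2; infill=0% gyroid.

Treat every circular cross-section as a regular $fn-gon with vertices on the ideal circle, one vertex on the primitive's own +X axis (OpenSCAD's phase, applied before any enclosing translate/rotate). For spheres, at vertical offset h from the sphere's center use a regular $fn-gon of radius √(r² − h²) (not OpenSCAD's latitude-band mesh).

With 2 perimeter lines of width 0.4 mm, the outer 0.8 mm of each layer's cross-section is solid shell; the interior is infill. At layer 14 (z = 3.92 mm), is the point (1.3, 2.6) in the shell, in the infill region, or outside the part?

infill

At z = 3.92 mm: the r=9.5 cylinder gives a regular 8-gon of circumradius 9.5 (constant along its height); the sphere at (0.5, -0.5) is not intersected at this z (|z−center|=5.420 > r=5); After the difference (first − rest): none of the subtracted shapes is present at this height, so the r=9.5 cylinder is unchanged — 1 connected region. Overall, the cross-section is a single solid region. The nearest boundary edge runs (6.72, 6.72)→(0.00, 9.50); distance from the point to it = 5.88 mm. The point is inside the cross-section and 5.88 mm from the nearest boundary — more than the 0.8 mm shell width (2 × 0.4), so it's in the infill interior.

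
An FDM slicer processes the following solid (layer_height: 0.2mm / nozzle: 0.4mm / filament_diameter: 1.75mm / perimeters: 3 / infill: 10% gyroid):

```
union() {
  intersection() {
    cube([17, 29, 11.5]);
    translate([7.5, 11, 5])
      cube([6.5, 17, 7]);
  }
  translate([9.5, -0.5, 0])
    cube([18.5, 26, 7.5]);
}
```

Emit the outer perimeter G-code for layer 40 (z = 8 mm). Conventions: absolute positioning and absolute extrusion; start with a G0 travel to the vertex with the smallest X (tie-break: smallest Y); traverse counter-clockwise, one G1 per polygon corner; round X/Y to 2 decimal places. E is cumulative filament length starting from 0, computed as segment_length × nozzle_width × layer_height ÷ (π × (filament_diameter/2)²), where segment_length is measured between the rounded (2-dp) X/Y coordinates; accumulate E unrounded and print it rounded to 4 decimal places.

G0 X7.50 Y11.00 Z8.00
G1 X14.00 Y11.00 E0.2162
G1 X14.00 Y28.00 E0.7816
G1 X7.50 Y28.00 E0.9978
G1 X7.50 Y11.00 E1.5632

At z = 8 mm: the cube (footprint 17×29) is included at this height; the 6.5×17 cube at (7.5, 11) contributes its full rectangle; Keeping only the common overlap: the 6.5×17 cube at (7.5, 11) lies inside the 17×29 cube, so the common part is the 6.5×17 cube at (7.5, 11) itself — 1 connected region; the cube at (9.5, -0.5) is absent (z outside [0, 7.5]); Merging all regions: only the result so far is present, so the union is just that shape — 1 connected region. The outline is a single polygon with 4 vertices. Extrusion per mm of travel: 0.4 × 0.2 / (π × 0.875²) = 0.033260. Accumulating E over each segment gives final E = 1.5632.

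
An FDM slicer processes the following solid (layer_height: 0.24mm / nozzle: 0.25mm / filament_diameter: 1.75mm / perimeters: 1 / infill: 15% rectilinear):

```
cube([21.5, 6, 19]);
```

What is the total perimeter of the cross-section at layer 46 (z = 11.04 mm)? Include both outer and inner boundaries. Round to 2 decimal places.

At z = 11.04 mm: the cube (footprint 21.5×6) is included at this height (perimeter 55.00 mm). Overall, the cross-section is a single solid region. Total boundary length (outer) = 55.00 mm.

55.00 mm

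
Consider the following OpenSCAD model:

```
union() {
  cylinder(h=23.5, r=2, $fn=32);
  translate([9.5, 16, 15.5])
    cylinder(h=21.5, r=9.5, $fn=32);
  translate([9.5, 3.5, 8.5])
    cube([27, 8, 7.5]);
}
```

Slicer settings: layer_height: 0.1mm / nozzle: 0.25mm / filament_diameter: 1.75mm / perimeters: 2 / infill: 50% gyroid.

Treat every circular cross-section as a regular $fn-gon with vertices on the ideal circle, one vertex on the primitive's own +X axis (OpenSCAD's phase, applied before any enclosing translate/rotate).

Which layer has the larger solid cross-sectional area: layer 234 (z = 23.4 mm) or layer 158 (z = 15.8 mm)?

Layer 234 (z = 23.4): the r=2 cylinder contributes a regular 32-gon of circumradius 2 (area = (32/2)·2.000²·sin(360°/32) = 12.49 mm²); the r=9.5 cylinder at (9.5, 16) contributes a regular 32-gon of circumradius 9.5 (area = (32/2)·9.500²·sin(360°/32) = 281.71 mm²); the cube at (9.5, 3.5) is absent (z outside [8.5, 16]); Taking the union: the 2 present regions are separate (no shared area or edge), so areas and boundary lengths simply add and each stays a separate island — area = 294.20 mm². So its area = 294.20 mm². Layer 158 (z = 15.8): the cylinder: section is a regular 32-gon, circumradius r=2 (area = (32/2)·2.000²·sin(360°/32) = 12.49 mm²); the r=9.5 cylinder at (9.5, 16) contributes a regular 32-gon of circumradius 9.5 (area = (32/2)·9.500²·sin(360°/32) = 281.71 mm²); the cube at (9.5, 3.5) is present — its section is the full 27×8 rectangle (area 216.00 mm²); Merging all regions: the regions partially overlap — summed areas 510.20 mm² minus the doubly-counted overlap 29.48 mm² gives 480.72 mm² — area = 480.72 mm². So its area = 480.72 mm². Layer 158 is larger (480.72 vs 294.20 mm²).

layer 158 (z = 15.8 mm)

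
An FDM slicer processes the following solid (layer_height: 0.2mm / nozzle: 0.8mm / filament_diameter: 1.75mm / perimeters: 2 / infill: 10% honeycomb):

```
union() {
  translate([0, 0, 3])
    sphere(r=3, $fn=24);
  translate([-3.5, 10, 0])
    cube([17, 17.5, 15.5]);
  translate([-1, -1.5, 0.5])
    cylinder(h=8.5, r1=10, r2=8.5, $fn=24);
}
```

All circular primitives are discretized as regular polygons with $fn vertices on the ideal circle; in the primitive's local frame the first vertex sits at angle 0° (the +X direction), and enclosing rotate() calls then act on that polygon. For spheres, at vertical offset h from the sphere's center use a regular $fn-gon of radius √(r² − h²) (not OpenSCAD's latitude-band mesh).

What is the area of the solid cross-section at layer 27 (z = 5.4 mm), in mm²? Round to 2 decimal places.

556.69 mm²

At z = 5.4 mm: the sphere: section is a regular 24-gon, circumradius = √(r²−h²) = √(3²−2.4²) = 1.800 (area = (24/2)·1.800²·sin(360°/24) = 10.06 mm²); the cube at (-3.5, 10) (footprint 17×17.5) is included at this height (area 297.50 mm²); the cone at (-1, -1.5) (r1=10→r2=8.5) has section circumradius 9.135 here — a regular 24-gon (area = (24/2)·9.135²·sin(360°/24) = 259.19 mm²); Merging all regions: the regions partially overlap — summed areas 566.76 mm² minus the doubly-counted overlap 10.06 mm² gives 556.69 mm² — area = 556.69 mm². Overall, the cross-section has 2 separate islands. Net area = 556.69 mm².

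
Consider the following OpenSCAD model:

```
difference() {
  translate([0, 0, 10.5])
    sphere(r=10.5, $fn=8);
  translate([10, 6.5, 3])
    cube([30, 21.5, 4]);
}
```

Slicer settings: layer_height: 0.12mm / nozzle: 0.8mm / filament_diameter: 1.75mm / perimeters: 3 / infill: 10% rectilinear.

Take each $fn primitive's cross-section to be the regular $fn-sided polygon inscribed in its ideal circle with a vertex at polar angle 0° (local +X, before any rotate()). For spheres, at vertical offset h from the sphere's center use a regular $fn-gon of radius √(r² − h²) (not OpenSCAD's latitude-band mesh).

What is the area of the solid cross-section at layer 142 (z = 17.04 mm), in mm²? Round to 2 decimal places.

190.86 mm²

At z = 17.04 mm: the sphere: section is a regular 8-gon, circumradius = √(r²−h²) = √(10.5²−6.54²) = 8.215 (area = (8/2)·8.215²·sin(360°/8) = 190.86 mm²); the cube at (10, 6.5) does not reach this height (z outside [3, 7]); Taking the first minus the rest: none of the subtracted shapes is present at this height, so the r=10.5 sphere is unchanged — area = 190.86 mm². Overall, the cross-section is a single solid region. Net area = 190.86 mm².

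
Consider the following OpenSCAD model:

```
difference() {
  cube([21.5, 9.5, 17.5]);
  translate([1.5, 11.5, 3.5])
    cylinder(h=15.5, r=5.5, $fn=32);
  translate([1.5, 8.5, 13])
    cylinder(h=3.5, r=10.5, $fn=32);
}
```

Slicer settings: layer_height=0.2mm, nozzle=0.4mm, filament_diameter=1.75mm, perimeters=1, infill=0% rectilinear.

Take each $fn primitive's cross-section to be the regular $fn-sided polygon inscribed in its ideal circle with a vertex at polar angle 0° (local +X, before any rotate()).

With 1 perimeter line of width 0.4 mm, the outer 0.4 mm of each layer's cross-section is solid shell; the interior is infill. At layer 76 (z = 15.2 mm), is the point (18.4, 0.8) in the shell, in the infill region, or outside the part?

infill

At z = 15.2 mm: the 21.5×9.5 cube contributes its full rectangle; the r=5.5 cylinder at (1.5, 11.5) gives a regular 32-gon of circumradius 5.5 (constant along its height); the cylinder at (1.5, 8.5): section is a regular 32-gon, circumradius r=10.5; Subtracting the remaining from the first: starting from the 21.5×9.5 cube, the r=5.5 cylinder at (1.5, 11.5) partially overlaps it — only the 18.01 mm² overlap (of its 94.42 mm²) is removed, clipping the outline; the r=10.5 cylinder at (1.5, 8.5) partially overlaps it — only the 84.55 mm² overlap (of its 344.14 mm²) is removed, clipping the outline — 1 connected region. Overall, the cross-section is a single solid region. The nearest boundary edge runs (21.50, 0.00)→(7.61, 0.00); distance from the point to it = 0.80 mm. The point is inside the cross-section and 0.80 mm from the nearest boundary — more than the 0.4 mm shell width (1 × 0.4), so it's in the infill interior.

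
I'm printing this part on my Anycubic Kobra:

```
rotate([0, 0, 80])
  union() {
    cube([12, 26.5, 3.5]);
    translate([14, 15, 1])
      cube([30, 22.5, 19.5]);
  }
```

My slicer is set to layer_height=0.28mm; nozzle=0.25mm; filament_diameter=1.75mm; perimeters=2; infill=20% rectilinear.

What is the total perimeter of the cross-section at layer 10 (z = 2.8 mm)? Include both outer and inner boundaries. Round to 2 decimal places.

At z = 2.8 mm: the cube (footprint 12×26.5) is included at this height (perimeter 77.00 mm); the cube at (14, 15) (footprint 30×22.5) is included at this height (perimeter 105.00 mm); Merging all regions: the 2 present regions are separate (no shared area or edge), so areas and boundary lengths simply add and each stays a separate island — boundary = 182.00 mm; (whole slice rotated 80° about Z — lengths, areas and connectivity unchanged). Overall, the cross-section has 2 separate islands. Total boundary length (outer) = 182.00 mm.

182.00 mm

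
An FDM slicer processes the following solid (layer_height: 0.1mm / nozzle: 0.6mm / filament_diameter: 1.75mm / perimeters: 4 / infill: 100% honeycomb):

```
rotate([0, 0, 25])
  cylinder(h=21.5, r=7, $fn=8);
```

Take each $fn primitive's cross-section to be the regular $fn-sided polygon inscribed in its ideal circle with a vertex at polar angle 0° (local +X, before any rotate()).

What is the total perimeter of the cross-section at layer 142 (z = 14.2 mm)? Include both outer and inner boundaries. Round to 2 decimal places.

At z = 14.2 mm: the r=7 cylinder gives a regular 8-gon of circumradius 7 (constant along its height) (perimeter = 2·8·7.000·sin(180°/8) = 42.86 mm); (rotated 25° about Z; rotation is an isometry so areas/perimeters/island counts are preserved). Overall, the cross-section is a single solid region. Total boundary length (outer) = 42.86 mm.

42.86 mm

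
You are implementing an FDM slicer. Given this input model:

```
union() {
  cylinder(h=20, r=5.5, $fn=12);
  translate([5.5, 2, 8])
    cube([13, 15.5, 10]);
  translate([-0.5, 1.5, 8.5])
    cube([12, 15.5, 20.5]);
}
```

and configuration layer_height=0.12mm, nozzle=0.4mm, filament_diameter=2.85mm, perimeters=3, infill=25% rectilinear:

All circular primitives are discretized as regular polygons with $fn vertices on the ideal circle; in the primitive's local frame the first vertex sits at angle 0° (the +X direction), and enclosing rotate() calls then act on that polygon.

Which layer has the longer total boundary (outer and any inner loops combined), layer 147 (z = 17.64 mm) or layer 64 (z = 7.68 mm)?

Layer 147 (z = 17.64): the cylinder: section is a regular 12-gon, circumradius r=5.5 (perimeter = 2·12·5.500·sin(180°/12) = 34.16 mm); the cube at (5.5, 2) is present — its section is the full 13×15.5 rectangle (perimeter 57.00 mm); the 12×15.5 cube at (-0.5, 1.5) contributes its full rectangle (perimeter 55.00 mm); Taking the union: the regions partially overlap (shared area 106.71 mm²), so the edge portions inside another operand are dropped and the merged outline is re-measured after clipping — boundary = 87.19 mm. So its perimeter = 87.19 mm. Layer 64 (z = 7.68): the r=5.5 cylinder gives a regular 12-gon of circumradius 5.5 (constant along its height) (perimeter = 2·12·5.500·sin(180°/12) = 34.16 mm); the cube at (5.5, 2) is absent (z outside [8, 18]); the cube at (-0.5, 1.5) is not intersected at this z (z outside [8.5, 29]); Taking the union: only the r=5.5 cylinder is present, so the union is just that shape — boundary = 34.16 mm. So its perimeter = 34.16 mm. Layer 147 is larger (87.19 vs 34.16 mm).

layer 147 (z = 17.64 mm)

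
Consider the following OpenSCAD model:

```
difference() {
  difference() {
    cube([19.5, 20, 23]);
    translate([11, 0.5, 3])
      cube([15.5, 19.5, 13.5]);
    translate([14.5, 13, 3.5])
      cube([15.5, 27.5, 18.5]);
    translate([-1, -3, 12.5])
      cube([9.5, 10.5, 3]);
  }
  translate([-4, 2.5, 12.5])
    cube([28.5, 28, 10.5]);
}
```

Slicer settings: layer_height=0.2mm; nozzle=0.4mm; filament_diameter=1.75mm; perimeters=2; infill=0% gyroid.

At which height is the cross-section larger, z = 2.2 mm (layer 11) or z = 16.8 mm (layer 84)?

Layer 11 (z = 2.2): the cube (footprint 19.5×20) is included at this height (area 390.00 mm²); the cube at (11, 0.5) does not reach this height (z outside [3, 16.5]); the cube at (14.5, 13) is not intersected at this z (z outside [3.5, 22]); the cube at (-1, -3) is absent (z outside [12.5, 15.5]); Taking the first minus the rest: none of the subtracted shapes is present at this height, so the 19.5×20 cube is unchanged — area = 390.00 mm²; the cube at (-4, 2.5) does not reach this height (z outside [12.5, 23]); After the difference (first − rest): none of the subtracted shapes is present at this height, so the result so far is unchanged — area = 390.00 mm². So its area = 390.00 mm². Layer 84 (z = 16.8): the 19.5×20 cube contributes its full rectangle (area 390.00 mm²); the cube at (11, 0.5) is not intersected at this z (z outside [3, 16.5]); the cube at (14.5, 13) is present — its section is the full 15.5×27.5 rectangle (area 426.25 mm²); the cube at (-1, -3) does not reach this height (z outside [12.5, 15.5]); Subtracting the remaining from the first: starting from the 19.5×20 cube (390.00 mm²), the 15.5×27.5 cube at (14.5, 13) partially overlaps it — only the 35.00 mm² overlap (of its 426.25 mm²) is removed, clipping the outline — area = 355.00 mm²; the cube at (-4, 2.5) (footprint 28.5×28) is included at this height (area 798.00 mm²); Taking the first minus the rest: starting from that combined region (355.00 mm²), the 28.5×28 cube at (-4, 2.5) partially overlaps it — only the 306.25 mm² overlap (of its 798.00 mm²) is removed, clipping the outline — area = 48.75 mm². So its area = 48.75 mm². Layer 11 is larger (390.00 vs 48.75 mm²).

layer 11 (z = 2.2 mm)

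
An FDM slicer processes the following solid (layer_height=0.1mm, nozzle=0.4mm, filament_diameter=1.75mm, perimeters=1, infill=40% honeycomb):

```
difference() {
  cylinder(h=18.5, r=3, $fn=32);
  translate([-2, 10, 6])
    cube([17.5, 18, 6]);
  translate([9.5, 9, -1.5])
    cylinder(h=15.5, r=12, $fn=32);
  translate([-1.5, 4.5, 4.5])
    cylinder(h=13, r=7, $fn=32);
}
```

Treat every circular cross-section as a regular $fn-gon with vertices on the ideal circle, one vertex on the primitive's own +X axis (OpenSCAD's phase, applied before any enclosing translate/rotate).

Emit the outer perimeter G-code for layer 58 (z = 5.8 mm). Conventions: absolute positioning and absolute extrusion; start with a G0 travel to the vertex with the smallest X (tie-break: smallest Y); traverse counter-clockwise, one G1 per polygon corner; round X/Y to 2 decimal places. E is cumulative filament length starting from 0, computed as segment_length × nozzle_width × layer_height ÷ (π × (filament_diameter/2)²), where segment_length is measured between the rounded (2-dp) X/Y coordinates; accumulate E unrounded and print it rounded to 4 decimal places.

At z = 5.8 mm: the r=3 cylinder gives a regular 32-gon of circumradius 3 (constant along its height); the cube at (-2, 10) is not intersected at this z (z outside [6, 12]); the r=12 cylinder at (9.5, 9) gives a regular 32-gon of circumradius 12 (constant along its height); the r=7 cylinder at (-1.5, 4.5) gives a regular 32-gon of circumradius 7 (constant along its height); Taking the first minus the rest: starting from the r=3 cylinder, the r=12 cylinder at (9.5, 9) partially overlaps it — only the 6.93 mm² overlap (of its 449.49 mm²) is removed, clipping the outline; the r=7 cylinder at (-1.5, 4.5) partially overlaps it — only the 18.60 mm² overlap (of its 152.95 mm²) is removed, clipping the outline — 1 connected region. The outline is a single polygon with 17 vertices. Extrusion per mm of travel: 0.4 × 0.1 / (π × 0.875²) = 0.016630. Accumulating E over each segment gives final E = 0.1723.

G0 X-1.68 Y-2.48 Z5.80
G1 X-1.67 Y-2.49 E0.0002
G1 X-1.15 Y-2.77 E0.0101
G1 X-0.59 Y-2.94 E0.0198
G1 X0.00 Y-3.00 E0.0297
G1 X0.59 Y-2.94 E0.0395
G1 X1.15 Y-2.77 E0.0492
G1 X1.67 Y-2.49 E0.0591
G1 X2.12 Y-2.12 E0.0688
G1 X2.49 Y-1.67 E0.0784
G1 X2.77 Y-1.15 E0.0883
G1 X2.83 Y-0.97 E0.0914
G1 X2.82 Y-0.97 E0.0916
G1 X2.39 Y-1.32 E0.1008
G1 X1.18 Y-1.97 E0.1237
G1 X-0.13 Y-2.37 E0.1464
G1 X-1.50 Y-2.50 E0.1693
G1 X-1.68 Y-2.48 E0.1723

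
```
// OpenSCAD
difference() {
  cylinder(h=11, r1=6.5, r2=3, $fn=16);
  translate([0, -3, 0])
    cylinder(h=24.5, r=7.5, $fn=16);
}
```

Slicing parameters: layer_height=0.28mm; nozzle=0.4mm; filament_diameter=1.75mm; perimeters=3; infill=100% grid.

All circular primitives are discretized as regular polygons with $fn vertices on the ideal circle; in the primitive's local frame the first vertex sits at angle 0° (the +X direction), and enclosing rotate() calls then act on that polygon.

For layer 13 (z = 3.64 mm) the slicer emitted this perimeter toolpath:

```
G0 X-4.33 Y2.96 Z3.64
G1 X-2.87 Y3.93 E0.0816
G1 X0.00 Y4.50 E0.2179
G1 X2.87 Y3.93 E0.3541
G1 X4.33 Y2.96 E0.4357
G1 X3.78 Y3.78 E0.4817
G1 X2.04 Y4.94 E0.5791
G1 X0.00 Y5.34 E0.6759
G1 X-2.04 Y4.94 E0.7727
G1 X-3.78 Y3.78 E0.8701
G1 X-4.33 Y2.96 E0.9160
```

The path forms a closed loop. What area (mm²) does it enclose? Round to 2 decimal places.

5.60 mm²

Apply the shoelace formula to the sequence of (X, Y) vertices; enclosed area = 5.60 mm².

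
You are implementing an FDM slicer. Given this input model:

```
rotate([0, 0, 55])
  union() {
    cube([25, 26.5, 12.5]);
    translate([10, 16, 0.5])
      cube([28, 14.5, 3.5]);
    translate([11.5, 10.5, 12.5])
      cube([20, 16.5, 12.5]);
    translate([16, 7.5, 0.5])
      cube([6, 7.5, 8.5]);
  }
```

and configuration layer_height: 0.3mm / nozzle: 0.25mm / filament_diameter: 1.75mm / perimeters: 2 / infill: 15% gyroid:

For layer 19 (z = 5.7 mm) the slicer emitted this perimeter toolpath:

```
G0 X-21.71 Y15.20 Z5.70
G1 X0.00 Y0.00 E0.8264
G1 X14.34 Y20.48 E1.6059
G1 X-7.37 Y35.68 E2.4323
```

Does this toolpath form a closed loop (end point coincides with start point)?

Start point (G0): (-21.71, 15.20). End point (last G1): the path does not return to the start — open.

no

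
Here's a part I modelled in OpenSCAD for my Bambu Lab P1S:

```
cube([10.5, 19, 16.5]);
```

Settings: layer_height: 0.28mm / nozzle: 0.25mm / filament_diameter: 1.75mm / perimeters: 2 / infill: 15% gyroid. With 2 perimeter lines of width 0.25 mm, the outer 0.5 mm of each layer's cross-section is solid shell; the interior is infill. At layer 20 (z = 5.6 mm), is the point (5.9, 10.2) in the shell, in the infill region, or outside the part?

At z = 5.6 mm: the cube is present — its section is the full 10.5×19 rectangle. Overall, the cross-section is a single solid region. The nearest boundary edge runs (10.50, 0.00)→(10.50, 19.00); distance from the point to it = 4.60 mm. The point is inside the cross-section and 4.60 mm from the nearest boundary — more than the 0.5 mm shell width (2 × 0.25), so it's in the infill interior.

infill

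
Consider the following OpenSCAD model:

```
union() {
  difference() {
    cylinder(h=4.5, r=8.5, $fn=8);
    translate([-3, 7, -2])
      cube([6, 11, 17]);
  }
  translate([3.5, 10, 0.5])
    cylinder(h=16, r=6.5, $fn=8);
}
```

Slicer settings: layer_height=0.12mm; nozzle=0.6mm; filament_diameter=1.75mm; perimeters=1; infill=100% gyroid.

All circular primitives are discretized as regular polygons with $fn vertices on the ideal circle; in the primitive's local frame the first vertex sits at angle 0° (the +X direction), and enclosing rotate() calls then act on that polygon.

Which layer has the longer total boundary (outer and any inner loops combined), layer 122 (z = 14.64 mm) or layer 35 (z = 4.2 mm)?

Layer 122 (z = 14.64): the cylinder is absent (z outside [0, 4.5]); the cube at (-3, 7) (footprint 6×11) is included at this height (perimeter 34.00 mm); Taking the first minus the rest: the first operand is absent here, so nothing remains; the r=6.5 cylinder at (3.5, 10) gives a regular 8-gon of circumradius 6.5 (constant along its height) (perimeter = 2·8·6.500·sin(180°/8) = 39.80 mm); Combining (union): only the r=6.5 cylinder at (3.5, 10) is present, so the union is just that shape — boundary = 39.80 mm. So its perimeter = 39.80 mm. Layer 35 (z = 4.2): the cylinder: section is a regular 8-gon, circumradius r=8.5 (perimeter = 2·8·8.500·sin(180°/8) = 52.04 mm); the cube at (-3, 7) (footprint 6×11) is included at this height (perimeter 34.00 mm); Subtracting the remaining from the first: starting from the r=8.5 cylinder, the 6×11 cube at (-3, 7) partially overlaps it — only the 5.27 mm² overlap (of its 66.00 mm²) is removed, clipping the outline — boundary = 52.07 mm; the r=6.5 cylinder at (3.5, 10) contributes a regular 8-gon of circumradius 6.5 (perimeter = 2·8·6.500·sin(180°/8) = 39.80 mm); Combining (union): the regions partially overlap (shared area 19.00 mm²), so the edge portions inside another operand are dropped and the merged outline is re-measured after clipping — boundary = 72.25 mm. So its perimeter = 72.25 mm. Layer 35 is larger (72.25 vs 39.80 mm).

layer 35 (z = 4.2 mm)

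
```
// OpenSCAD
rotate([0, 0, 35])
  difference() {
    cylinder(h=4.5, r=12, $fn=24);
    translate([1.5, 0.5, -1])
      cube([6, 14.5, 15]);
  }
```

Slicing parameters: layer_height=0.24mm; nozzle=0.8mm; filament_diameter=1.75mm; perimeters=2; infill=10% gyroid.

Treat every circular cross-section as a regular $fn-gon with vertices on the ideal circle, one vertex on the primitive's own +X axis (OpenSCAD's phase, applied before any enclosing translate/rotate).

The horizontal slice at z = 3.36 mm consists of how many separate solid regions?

At z = 3.36 mm: the r=12 cylinder gives a regular 24-gon of circumradius 12 (constant along its height); the 6×14.5 cube at (1.5, 0.5) contributes its full rectangle; After the difference (first − rest): starting from the r=12 cylinder, the 6×14.5 cube at (1.5, 0.5) partially overlaps it — only the 62.32 mm² overlap (of its 87.00 mm²) is removed, clipping the outline — 1 connected region; (whole slice rotated 35° about Z — lengths, areas and connectivity unchanged). The result has 1 disconnected region.

1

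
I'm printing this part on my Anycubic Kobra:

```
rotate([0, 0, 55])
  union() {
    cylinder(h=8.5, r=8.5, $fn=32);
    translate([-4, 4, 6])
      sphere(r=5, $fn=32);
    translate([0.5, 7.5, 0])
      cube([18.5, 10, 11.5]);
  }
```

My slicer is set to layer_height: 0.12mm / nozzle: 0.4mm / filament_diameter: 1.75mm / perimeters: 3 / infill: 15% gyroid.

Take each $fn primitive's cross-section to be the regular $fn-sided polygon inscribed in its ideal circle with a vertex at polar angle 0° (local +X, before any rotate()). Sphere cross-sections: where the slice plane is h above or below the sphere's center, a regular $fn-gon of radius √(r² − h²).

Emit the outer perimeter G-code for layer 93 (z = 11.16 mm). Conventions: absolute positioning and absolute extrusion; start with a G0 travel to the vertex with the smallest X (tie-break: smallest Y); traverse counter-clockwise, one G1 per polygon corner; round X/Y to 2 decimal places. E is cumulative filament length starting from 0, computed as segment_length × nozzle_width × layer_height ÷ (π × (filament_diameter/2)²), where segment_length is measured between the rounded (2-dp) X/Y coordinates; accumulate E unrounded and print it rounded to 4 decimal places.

At z = 11.16 mm: the cylinder does not reach this height (z outside [0, 8.5]); the sphere at (-4, 4) is not intersected at this z (|z−center|=5.160 > r=5); the 18.5×10 cube at (0.5, 7.5) contributes its full rectangle; Taking the union: only the 18.5×10 cube at (0.5, 7.5) is present, so the union is just that shape — 1 connected region; (whole slice rotated 55° about Z — lengths, areas and connectivity unchanged). The outline is a single polygon with 4 vertices. Extrusion per mm of travel: 0.4 × 0.12 / (π × 0.875²) = 0.019956. Accumulating E over each segment gives final E = 1.1374.

G0 X-14.05 Y10.45 Z11.16
G1 X-5.86 Y4.71 E0.1996
G1 X4.75 Y19.87 E0.5689
G1 X-3.44 Y25.60 E0.7683
G1 X-14.05 Y10.45 E1.1374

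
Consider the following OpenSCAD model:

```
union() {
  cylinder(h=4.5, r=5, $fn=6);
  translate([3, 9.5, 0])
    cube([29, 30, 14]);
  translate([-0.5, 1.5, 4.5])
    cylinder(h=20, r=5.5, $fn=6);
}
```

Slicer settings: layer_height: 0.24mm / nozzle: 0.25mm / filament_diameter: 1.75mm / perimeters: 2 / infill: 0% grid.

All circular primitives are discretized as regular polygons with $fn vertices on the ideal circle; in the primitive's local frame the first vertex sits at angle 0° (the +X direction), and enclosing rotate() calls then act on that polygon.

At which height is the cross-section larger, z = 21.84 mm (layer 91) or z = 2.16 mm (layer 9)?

layer 9 (z = 2.16 mm)

Layer 91 (z = 21.84): the cylinder does not reach this height (z outside [0, 4.5]); the cube at (3, 9.5) is not intersected at this z (z outside [0, 14]); the r=5.5 cylinder at (-0.5, 1.5) gives a regular 6-gon of circumradius 5.5 (constant along its height) (area = (6/2)·5.500²·sin(360°/6) = 78.59 mm²); Combining (union): only the r=5.5 cylinder at (-0.5, 1.5) is present, so the union is just that shape — area = 78.59 mm². So its area = 78.59 mm². Layer 9 (z = 2.16): the r=5 cylinder contributes a regular 6-gon of circumradius 5 (area = (6/2)·5.000²·sin(360°/6) = 64.95 mm²); the 29×30 cube at (3, 9.5) contributes its full rectangle (area 870.00 mm²); the cylinder at (-0.5, 1.5) does not reach this height (z outside [4.5, 24.5]); Merging all regions: the 2 present regions are separate (no shared area or edge), so areas and boundary lengths simply add and each stays a separate island — area = 934.95 mm². So its area = 934.95 mm². Layer 9 is larger (934.95 vs 78.59 mm²).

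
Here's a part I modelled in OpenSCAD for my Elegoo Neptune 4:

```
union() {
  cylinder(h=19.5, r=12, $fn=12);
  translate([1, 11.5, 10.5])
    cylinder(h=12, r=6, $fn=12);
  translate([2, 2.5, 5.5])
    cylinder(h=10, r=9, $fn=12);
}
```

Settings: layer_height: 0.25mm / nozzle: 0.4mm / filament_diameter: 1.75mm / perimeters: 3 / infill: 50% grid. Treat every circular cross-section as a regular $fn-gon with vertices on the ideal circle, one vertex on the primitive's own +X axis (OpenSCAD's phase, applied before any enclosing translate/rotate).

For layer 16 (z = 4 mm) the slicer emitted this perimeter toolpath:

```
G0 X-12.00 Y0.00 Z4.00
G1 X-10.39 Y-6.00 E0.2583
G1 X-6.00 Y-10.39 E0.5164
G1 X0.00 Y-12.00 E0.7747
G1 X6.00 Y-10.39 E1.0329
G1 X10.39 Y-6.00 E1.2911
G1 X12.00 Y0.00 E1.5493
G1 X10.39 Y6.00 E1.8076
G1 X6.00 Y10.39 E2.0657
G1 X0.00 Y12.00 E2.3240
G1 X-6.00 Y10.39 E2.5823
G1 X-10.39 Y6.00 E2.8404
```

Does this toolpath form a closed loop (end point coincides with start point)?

no

Start point (G0): (-12.00, 0.00). End point (last G1): the path does not return to the start — open.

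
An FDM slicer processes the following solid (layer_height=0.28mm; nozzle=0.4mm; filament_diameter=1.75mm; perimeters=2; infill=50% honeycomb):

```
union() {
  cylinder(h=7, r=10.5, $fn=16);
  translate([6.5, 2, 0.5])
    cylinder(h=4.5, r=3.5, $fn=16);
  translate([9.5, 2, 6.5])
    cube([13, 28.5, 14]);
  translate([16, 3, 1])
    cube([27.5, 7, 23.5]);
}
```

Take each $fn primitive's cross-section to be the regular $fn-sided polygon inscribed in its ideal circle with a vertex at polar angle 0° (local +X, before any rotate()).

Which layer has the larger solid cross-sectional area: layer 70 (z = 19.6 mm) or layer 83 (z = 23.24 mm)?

layer 70 (z = 19.6 mm)

Layer 70 (z = 19.6): the cylinder is absent (z outside [0, 7]); the cylinder at (6.5, 2) does not reach this height (z outside [0.5, 5]); the cube at (9.5, 2) (footprint 13×28.5) is included at this height (area 370.50 mm²); the cube at (16, 3) (footprint 27.5×7) is included at this height (area 192.50 mm²); Merging all regions: the regions partially overlap — summed areas 563.00 mm² minus the doubly-counted overlap 45.50 mm² gives 517.50 mm² — area = 517.50 mm². So its area = 517.50 mm². Layer 83 (z = 23.24): the cylinder is absent (z outside [0, 7]); the cylinder at (6.5, 2) is not intersected at this z (z outside [0.5, 5]); the cube at (9.5, 2) does not reach this height (z outside [6.5, 20.5]); the 27.5×7 cube at (16, 3) contributes its full rectangle (area 192.50 mm²); Taking the union: only the 27.5×7 cube at (16, 3) is present, so the union is just that shape — area = 192.50 mm². So its area = 192.50 mm². Layer 70 is larger (517.50 vs 192.50 mm²).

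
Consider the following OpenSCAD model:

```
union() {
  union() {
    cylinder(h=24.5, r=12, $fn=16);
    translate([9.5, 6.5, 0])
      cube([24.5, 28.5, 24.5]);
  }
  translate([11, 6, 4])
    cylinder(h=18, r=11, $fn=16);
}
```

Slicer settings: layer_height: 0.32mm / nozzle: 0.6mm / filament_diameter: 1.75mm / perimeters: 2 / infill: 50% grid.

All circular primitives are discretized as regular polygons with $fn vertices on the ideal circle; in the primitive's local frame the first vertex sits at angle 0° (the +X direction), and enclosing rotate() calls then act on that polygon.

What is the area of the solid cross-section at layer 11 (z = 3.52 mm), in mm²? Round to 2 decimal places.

1139.03 mm²

At z = 3.52 mm: the cylinder: section is a regular 16-gon, circumradius r=12 (area = (16/2)·12.000²·sin(360°/16) = 440.85 mm²); the cube at (9.5, 6.5) (footprint 24.5×28.5) is included at this height (area 698.25 mm²); Merging all regions: the regions partially overlap — summed areas 1139.10 mm² minus the doubly-counted overlap 0.07 mm² gives 1139.03 mm² — area = 1139.03 mm²; the cylinder at (11, 6) is not intersected at this z (z outside [4, 22]); Merging all regions: only the result so far is present, so the union is just that shape — area = 1139.03 mm². Overall, the cross-section is a single solid region. Net area = 1139.03 mm².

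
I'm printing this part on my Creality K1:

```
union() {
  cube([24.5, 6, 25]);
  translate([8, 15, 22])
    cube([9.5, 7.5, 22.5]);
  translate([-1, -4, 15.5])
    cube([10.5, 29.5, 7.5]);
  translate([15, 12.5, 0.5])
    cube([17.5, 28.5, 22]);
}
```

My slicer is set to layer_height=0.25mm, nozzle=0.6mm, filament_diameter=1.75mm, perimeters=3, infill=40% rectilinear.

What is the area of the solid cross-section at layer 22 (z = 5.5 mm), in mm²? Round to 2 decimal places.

645.75 mm²

At z = 5.5 mm: the cube is present — its section is the full 24.5×6 rectangle (area 147.00 mm²); the cube at (8, 15) is absent (z outside [22, 44.5]); the cube at (-1, -4) is absent (z outside [15.5, 23]); the cube at (15, 12.5) (footprint 17.5×28.5) is included at this height (area 498.75 mm²); Combining (union): the 2 present regions are separate (no shared area or edge), so areas and boundary lengths simply add and each stays a separate island — area = 645.75 mm². Overall, the cross-section has 2 separate islands. Net area = 645.75 mm².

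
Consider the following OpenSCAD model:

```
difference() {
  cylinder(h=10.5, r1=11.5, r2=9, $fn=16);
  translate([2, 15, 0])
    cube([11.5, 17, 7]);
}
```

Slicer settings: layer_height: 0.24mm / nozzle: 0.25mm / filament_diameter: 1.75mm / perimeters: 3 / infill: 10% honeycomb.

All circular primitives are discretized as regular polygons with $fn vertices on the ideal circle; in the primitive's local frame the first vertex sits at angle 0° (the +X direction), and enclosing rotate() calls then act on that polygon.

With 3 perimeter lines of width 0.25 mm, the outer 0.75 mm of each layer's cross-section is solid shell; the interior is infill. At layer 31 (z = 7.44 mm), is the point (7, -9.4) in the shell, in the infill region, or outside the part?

At z = 7.44 mm: the cone (r1=11.5→r2=9) has section circumradius 9.729 here — a regular 16-gon; the cube at (2, 15) does not reach this height (z outside [0, 7]); Subtracting the remaining from the first: none of the subtracted shapes is present at this height, so the cone is unchanged — 1 connected region. Overall, the cross-section is a single solid region. The nearest boundary edge runs (3.72, -8.99)→(6.88, -6.88); distance from the point to it = 2.16 mm. The point is not inside any of the regions above, so it lies outside the cross-section (2.16 mm from the nearest boundary).

outside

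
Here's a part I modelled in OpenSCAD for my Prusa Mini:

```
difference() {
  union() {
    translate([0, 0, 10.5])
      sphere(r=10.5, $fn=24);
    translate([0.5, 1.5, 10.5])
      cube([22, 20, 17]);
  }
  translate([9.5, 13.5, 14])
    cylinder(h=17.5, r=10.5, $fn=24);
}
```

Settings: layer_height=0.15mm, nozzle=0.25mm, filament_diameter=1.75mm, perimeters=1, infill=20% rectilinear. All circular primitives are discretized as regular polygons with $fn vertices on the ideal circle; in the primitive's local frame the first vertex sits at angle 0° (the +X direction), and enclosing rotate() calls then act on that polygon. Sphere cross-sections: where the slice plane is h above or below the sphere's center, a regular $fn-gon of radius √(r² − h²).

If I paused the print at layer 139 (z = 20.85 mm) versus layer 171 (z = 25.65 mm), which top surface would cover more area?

layer 139 (z = 20.85 mm)

Layer 139 (z = 20.85): the sphere: section is a regular 24-gon, circumradius = √(r²−h²) = √(10.5²−10.35²) = 1.768 (area = (24/2)·1.768²·sin(360°/24) = 9.71 mm²); the 22×20 cube at (0.5, 1.5) contributes its full rectangle (area 440.00 mm²); Combining (union): the regions partially overlap — summed areas 449.71 mm² minus the doubly-counted overlap 0.04 mm² gives 449.67 mm² — area = 449.67 mm²; the cylinder at (9.5, 13.5): section is a regular 24-gon, circumradius r=10.5 (area = (24/2)·10.500²·sin(360°/24) = 342.42 mm²); After the difference (first − rest): starting from the result so far (449.67 mm²), the r=10.5 cylinder at (9.5, 13.5) partially overlaps it — only the 309.73 mm² overlap (of its 342.42 mm²) is removed, clipping the outline — area = 139.94 mm². So its area = 139.94 mm². Layer 171 (z = 25.65): the sphere does not reach this height (|z−center|=15.150 > r=10.5); the cube at (0.5, 1.5) (footprint 22×20) is included at this height (area 440.00 mm²); Taking the union: only the 22×20 cube at (0.5, 1.5) is present, so the union is just that shape — area = 440.00 mm²; the cylinder at (9.5, 13.5): section is a regular 24-gon, circumradius r=10.5 (area = (24/2)·10.500²·sin(360°/24) = 342.42 mm²); Subtracting the remaining from the first: starting from that combined region (440.00 mm²), the r=10.5 cylinder at (9.5, 13.5) partially overlaps it — only the 309.73 mm² overlap (of its 342.42 mm²) is removed, clipping the outline — area = 130.27 mm². So its area = 130.27 mm². Layer 139 is larger (139.94 vs 130.27 mm²).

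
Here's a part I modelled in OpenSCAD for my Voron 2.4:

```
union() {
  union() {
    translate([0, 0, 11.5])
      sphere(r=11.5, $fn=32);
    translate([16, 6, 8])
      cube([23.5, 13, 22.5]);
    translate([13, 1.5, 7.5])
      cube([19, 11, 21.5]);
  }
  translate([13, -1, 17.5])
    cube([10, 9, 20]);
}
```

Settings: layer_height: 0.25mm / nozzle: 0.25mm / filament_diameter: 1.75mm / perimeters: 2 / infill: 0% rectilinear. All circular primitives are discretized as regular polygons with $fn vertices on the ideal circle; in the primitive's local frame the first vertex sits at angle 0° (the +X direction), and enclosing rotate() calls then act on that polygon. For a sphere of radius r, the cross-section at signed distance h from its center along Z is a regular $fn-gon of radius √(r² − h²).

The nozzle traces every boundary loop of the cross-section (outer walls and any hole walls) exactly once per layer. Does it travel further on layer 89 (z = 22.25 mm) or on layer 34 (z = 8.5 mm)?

layer 34 (z = 8.5 mm)

Layer 89 (z = 22.25): the sphere: section is a regular 32-gon, circumradius = √(r²−h²) = √(11.5²−10.75²) = 4.085 (perimeter = 2·32·4.085·sin(180°/32) = 25.63 mm); the cube at (16, 6) is present — its section is the full 23.5×13 rectangle (perimeter 73.00 mm); the 19×11 cube at (13, 1.5) contributes its full rectangle (perimeter 60.00 mm); Combining (union): the regions partially overlap (shared area 104.00 mm²), so the edge portions inside another operand are dropped and the merged outline is re-measured after clipping — boundary = 113.63 mm; the cube at (13, -1) (footprint 10×9) is included at this height (perimeter 38.00 mm); Combining (union): the regions partially overlap (shared area 65.00 mm²), so the edge portions inside another operand are dropped and the merged outline is re-measured after clipping — boundary = 118.63 mm. So its perimeter = 118.63 mm. Layer 34 (z = 8.5): the sphere: section is a regular 32-gon, circumradius = √(r²−h²) = √(11.5²−3²) = 11.102 (perimeter = 2·32·11.102·sin(180°/32) = 69.64 mm); the 23.5×13 cube at (16, 6) contributes its full rectangle (perimeter 73.00 mm); the cube at (13, 1.5) (footprint 19×11) is included at this height (perimeter 60.00 mm); Combining (union): the regions partially overlap (shared area 104.00 mm²), so the edge portions inside another operand are dropped and the merged outline is re-measured after clipping — boundary = 157.64 mm; the cube at (13, -1) does not reach this height (z outside [17.5, 37.5]); Taking the union: only the result so far is present, so the union is just that shape — boundary = 157.64 mm. So its perimeter = 157.64 mm. Layer 34 is larger (157.64 vs 118.63 mm).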